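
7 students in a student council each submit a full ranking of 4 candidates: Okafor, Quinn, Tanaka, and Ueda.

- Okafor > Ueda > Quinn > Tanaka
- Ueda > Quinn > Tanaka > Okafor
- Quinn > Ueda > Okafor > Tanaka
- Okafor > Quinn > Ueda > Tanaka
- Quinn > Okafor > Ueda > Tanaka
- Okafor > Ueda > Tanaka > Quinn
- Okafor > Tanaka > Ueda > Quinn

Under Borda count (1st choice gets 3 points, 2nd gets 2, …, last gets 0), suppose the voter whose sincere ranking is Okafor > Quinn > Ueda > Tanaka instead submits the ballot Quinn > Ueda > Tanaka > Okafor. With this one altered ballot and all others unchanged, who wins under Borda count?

Borda totals with the altered ballot: Okafor 12, Quinn 12, Tanaka 5, Ueda 13.
The switch changes the winner from Okafor to Ueda.

Ueda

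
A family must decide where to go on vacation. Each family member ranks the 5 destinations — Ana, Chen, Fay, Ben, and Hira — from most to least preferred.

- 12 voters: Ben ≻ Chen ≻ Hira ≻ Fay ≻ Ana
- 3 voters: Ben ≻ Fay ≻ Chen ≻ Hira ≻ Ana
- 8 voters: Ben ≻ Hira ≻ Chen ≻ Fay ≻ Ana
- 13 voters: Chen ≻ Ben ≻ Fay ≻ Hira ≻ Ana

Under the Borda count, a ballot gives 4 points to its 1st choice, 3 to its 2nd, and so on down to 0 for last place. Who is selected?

Borda scores:
  Ana: 12·0 + 3·0 + 8·0 + 13·0 = 0
  Chen: 12·3 + 3·2 + 8·2 + 13·4 = 110
  Fay: 12·1 + 3·3 + 8·1 + 13·2 = 55
  Ben: 12·4 + 3·4 + 8·4 + 13·3 = 131
  Hira: 12·2 + 3·1 + 8·3 + 13·1 = 64
Ben has the highest total.

Ben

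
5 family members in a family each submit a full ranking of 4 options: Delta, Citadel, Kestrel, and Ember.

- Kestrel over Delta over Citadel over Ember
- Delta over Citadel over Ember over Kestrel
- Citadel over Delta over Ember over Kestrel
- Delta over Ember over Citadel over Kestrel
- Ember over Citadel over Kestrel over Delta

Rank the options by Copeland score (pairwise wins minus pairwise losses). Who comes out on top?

Pairwise results:
  Delta vs Citadel: Delta wins 3–2.
  Delta vs Kestrel: Delta wins 3–2.
  Delta vs Ember: Delta wins 4–1.
  Citadel vs Kestrel: Citadel wins 4–1.
  Citadel vs Ember: Citadel wins 3–2.
  Kestrel vs Ember: Ember wins 4–1.
Copeland scores (wins − losses):
  Delta: 3 − 0 = 3
  Citadel: 2 − 1 = 1
  Kestrel: 0 − 3 = -3
  Ember: 1 − 2 = -1
Delta has the best Copeland score.

Delta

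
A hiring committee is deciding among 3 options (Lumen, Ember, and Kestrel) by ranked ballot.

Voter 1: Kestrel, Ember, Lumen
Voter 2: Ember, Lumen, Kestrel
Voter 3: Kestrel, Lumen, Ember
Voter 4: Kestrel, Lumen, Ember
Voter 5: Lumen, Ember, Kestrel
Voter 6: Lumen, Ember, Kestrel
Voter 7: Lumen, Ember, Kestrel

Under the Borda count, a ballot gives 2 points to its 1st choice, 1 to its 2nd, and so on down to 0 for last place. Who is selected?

Lumen

Borda scores:
  Lumen: 0 + 1 + 1 + 1 + 2 + 2 + 2 = 9
  Ember: 1 + 2 + 0 + 0 + 1 + 1 + 1 = 6
  Kestrel: 2 + 0 + 2 + 2 + 0 + 0 + 0 = 6
Lumen has the highest total.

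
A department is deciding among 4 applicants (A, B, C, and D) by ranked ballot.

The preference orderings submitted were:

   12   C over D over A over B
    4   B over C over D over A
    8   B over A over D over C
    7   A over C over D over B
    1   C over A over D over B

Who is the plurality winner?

C

First-place vote totals:
  A: 7
  B: 12
  C: 13
  D: 0
C has the most first-place votes.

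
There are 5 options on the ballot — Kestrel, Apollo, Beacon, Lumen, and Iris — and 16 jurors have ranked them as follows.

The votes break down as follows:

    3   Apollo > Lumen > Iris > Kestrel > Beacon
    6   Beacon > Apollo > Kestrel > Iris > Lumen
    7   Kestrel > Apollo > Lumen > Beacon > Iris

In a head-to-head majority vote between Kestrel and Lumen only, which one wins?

Kestrel

Ballots ranking Kestrel above Lumen: 6+7 = 13.
Ballots ranking Lumen above Kestrel: 3.
Kestrel wins the head-to-head, 13–3.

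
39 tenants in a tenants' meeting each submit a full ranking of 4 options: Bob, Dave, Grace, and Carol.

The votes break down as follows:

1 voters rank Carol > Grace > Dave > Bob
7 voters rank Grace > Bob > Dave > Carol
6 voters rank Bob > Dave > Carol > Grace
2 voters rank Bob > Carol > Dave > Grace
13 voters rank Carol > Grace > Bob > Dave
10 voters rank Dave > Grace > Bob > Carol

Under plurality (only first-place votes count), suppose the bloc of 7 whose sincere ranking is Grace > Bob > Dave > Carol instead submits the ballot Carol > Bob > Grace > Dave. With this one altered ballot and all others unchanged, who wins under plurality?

Carol

First-place totals with the altered ballot: Bob 8, Dave 10, Grace 0, Carol 21.
The winner is unchanged: still Carol.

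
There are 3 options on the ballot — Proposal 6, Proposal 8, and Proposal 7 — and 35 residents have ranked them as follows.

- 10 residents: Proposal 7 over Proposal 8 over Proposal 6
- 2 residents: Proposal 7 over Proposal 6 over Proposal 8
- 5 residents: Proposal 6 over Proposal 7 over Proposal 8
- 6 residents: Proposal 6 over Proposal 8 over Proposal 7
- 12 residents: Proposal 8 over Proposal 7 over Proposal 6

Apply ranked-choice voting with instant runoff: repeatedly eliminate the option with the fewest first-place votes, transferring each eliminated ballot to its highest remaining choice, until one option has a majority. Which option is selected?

Round 1: Proposal 8 12, Proposal 7 12, Proposal 6 11. Proposal 6 has the fewest and is eliminated.
Round 2: Proposal 8 18, Proposal 7 17. Proposal 8 has a majority.

Proposal 8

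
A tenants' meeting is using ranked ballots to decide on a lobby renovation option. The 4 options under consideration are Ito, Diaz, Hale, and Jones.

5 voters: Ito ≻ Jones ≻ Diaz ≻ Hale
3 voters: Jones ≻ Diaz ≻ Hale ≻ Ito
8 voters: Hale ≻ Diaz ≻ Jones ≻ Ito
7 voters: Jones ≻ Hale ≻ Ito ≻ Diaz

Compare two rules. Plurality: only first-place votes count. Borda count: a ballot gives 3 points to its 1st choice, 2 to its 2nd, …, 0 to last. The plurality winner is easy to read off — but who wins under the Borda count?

Jones

Plurality first-place counts: Ito 5, Diaz 0, Hale 8, Jones 10 → Jones.
Borda totals: Ito 22, Diaz 27, Hale 41, Jones 48 → Jones.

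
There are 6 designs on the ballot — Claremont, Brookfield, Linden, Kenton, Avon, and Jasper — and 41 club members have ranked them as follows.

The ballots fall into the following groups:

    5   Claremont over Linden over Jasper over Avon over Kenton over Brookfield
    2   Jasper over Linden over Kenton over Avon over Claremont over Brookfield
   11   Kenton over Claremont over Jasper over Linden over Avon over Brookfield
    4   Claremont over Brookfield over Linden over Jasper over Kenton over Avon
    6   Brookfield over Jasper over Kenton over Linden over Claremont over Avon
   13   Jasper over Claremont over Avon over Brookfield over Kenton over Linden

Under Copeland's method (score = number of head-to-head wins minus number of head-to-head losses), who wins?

Pairwise results:
  Claremont vs Brookfield: Claremont wins 35–6.
  Claremont vs Linden: Claremont wins 33–8.
  Claremont vs Kenton: Claremont wins 22–19.
  Claremont vs Avon: Claremont wins 39–2.
  Claremont vs Jasper: Jasper wins 21–20.
  Brookfield vs Linden: Brookfield wins 23–18.
  Brookfield vs Kenton: Brookfield wins 23–18.
  Brookfield vs Avon: Avon wins 31–10.
  Brookfield vs Jasper: Jasper wins 31–10.
  Linden vs Kenton: Kenton wins 30–11.
  Linden vs Avon: Linden wins 28–13.
  Linden vs Jasper: Jasper wins 32–9.
  Kenton vs Avon: Kenton wins 23–18.
  Kenton vs Jasper: Jasper wins 30–11.
  Avon vs Jasper: Jasper wins 41–0.
Copeland scores (wins − losses):
  Claremont: 4 − 1 = 3
  Brookfield: 2 − 3 = -1
  Linden: 1 − 4 = -3
  Kenton: 2 − 3 = -1
  Avon: 1 − 4 = -3
  Jasper: 5 − 0 = 5
Jasper has the best Copeland score.

Jasper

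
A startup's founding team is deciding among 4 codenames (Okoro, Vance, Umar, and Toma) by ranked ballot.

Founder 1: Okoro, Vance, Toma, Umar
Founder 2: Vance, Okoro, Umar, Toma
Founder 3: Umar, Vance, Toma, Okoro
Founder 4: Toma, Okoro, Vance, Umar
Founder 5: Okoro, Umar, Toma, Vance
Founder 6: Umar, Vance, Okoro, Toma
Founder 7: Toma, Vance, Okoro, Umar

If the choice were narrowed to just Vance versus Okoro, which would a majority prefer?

Ballots ranking Vance above Okoro: 4.
Ballots ranking Okoro above Vance: 3.
Vance wins the head-to-head, 4–3.

Vance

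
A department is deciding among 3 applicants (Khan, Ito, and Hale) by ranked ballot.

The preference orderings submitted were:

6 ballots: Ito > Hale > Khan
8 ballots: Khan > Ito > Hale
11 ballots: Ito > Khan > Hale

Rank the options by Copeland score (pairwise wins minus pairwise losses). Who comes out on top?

Pairwise results:
  Khan vs Ito: Ito wins 17–8.
  Khan vs Hale: Khan wins 19–6.
  Ito vs Hale: Ito wins 25–0.
Copeland scores (wins − losses):
  Khan: 1 − 1 = 0
  Ito: 2 − 0 = 2
  Hale: 0 − 2 = -2
Ito has the best Copeland score.

Ito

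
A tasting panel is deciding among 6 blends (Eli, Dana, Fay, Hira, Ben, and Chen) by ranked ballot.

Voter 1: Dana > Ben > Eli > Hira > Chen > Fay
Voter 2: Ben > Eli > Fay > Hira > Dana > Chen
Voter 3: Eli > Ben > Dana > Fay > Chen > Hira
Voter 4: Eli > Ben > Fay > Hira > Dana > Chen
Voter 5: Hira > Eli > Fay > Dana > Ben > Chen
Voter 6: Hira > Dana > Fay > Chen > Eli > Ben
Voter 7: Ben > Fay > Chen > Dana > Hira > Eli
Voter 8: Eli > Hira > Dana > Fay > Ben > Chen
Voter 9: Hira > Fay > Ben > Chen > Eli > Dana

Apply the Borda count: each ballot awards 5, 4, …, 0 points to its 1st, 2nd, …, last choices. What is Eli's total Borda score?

Borda scores:
  Eli: 3 + 4 + 5 + 5 + 4 + 1 + 0 + 5 + 1 = 28
  Dana: 5 + 1 + 3 + 1 + 2 + 4 + 2 + 3 + 0 = 21
  Fay: 0 + 3 + 2 + 3 + 3 + 3 + 4 + 2 + 4 = 24
  Hira: 2 + 2 + 0 + 2 + 5 + 5 + 1 + 4 + 5 = 26
  Ben: 4 + 5 + 4 + 4 + 1 + 0 + 5 + 1 + 3 = 27
  Chen: 1 + 0 + 1 + 0 + 0 + 2 + 3 + 0 + 2 = 9

28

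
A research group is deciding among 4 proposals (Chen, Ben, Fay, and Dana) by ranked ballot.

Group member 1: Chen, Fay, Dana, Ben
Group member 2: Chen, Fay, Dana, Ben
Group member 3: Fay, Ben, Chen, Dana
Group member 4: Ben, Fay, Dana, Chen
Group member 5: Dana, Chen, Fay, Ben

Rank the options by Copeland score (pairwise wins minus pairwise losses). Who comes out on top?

Pairwise results:
  Chen vs Ben: Chen wins 3–2.
  Chen vs Fay: Chen wins 3–2.
  Chen vs Dana: Chen wins 3–2.
  Ben vs Fay: Fay wins 4–1.
  Ben vs Dana: Dana wins 3–2.
  Fay vs Dana: Fay wins 4–1.
Copeland scores (wins − losses):
  Chen: 3 − 0 = 3
  Ben: 0 − 3 = -3
  Fay: 2 − 1 = 1
  Dana: 1 − 2 = -1
Chen has the best Copeland score.

Chen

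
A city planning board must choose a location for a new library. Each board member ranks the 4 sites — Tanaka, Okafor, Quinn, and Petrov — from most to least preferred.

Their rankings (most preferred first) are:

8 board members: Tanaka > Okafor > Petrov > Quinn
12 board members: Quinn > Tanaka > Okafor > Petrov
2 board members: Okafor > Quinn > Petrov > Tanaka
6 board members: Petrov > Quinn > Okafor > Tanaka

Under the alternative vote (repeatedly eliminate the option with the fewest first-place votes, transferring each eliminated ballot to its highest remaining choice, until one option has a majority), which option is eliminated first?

Okafor

Round 1: Quinn 12, Tanaka 8, Petrov 6, Okafor 2. Okafor has the fewest and is eliminated.
Round 2: Quinn 14, Tanaka 8, Petrov 6. Petrov has the fewest and is eliminated.
Round 3: Quinn 20, Tanaka 8. Quinn has a majority.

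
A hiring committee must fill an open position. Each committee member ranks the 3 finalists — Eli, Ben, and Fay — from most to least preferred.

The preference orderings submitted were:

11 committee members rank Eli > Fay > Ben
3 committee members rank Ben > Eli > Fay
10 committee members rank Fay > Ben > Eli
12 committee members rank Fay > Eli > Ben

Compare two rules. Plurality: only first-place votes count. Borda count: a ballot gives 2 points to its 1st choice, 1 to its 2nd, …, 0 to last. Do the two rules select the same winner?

Plurality first-place counts: Eli 11, Ben 3, Fay 22 → Fay.
Borda totals: Eli 37, Ben 16, Fay 55 → Fay.
The two rules agree on Fay.

Yes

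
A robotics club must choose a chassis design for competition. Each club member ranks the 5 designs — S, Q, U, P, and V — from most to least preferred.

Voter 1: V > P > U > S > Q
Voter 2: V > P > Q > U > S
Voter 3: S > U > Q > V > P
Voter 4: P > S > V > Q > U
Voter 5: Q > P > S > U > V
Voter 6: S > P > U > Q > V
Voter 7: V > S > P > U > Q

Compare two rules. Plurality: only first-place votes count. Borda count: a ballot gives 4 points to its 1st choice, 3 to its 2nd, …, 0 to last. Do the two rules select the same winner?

Plurality first-place counts: S 2, Q 1, U 0, P 1, V 3 → V.
Borda totals: S 17, Q 10, U 10, P 18, V 15 → P.
The two rules disagree: plurality picks V, Borda picks P.

No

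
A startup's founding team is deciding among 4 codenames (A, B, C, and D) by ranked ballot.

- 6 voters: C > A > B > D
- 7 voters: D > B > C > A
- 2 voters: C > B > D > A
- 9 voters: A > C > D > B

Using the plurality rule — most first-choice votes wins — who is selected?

First-place vote totals:
  A: 9
  B: 0
  C: 8
  D: 7
A has the most first-place votes.

A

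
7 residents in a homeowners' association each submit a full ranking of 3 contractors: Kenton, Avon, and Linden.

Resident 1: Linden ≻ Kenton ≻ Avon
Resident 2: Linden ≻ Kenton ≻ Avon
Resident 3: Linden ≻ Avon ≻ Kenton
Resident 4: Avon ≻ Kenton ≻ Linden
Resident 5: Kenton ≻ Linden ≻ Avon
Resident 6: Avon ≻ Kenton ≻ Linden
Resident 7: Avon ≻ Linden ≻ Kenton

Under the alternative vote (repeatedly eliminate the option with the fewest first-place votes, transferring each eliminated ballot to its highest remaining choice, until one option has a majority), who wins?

Linden

Round 1: Avon 3, Linden 3, Kenton 1. Kenton has the fewest and is eliminated.
Round 2: Linden 4, Avon 3. Linden has a majority.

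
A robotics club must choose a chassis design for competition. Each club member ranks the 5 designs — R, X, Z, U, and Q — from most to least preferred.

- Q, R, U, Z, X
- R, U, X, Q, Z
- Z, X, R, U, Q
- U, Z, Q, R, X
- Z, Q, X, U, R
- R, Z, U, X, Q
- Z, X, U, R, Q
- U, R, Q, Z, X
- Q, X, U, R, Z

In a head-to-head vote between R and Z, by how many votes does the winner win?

Ballots ranking R above Z: 5.
Ballots ranking Z above R: 4.
R wins 5–4, a margin of 1.

1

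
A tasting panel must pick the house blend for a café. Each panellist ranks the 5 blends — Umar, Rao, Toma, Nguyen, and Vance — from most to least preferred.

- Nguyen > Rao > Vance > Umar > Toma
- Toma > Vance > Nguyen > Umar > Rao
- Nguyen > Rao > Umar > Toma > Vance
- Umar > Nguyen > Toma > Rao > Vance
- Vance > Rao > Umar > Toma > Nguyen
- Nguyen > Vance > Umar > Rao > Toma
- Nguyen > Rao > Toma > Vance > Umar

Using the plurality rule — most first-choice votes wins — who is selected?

First-place vote totals:
  Umar: 1
  Rao: 0
  Toma: 1
  Nguyen: 4
  Vance: 1
Nguyen has the most first-place votes.

Nguyen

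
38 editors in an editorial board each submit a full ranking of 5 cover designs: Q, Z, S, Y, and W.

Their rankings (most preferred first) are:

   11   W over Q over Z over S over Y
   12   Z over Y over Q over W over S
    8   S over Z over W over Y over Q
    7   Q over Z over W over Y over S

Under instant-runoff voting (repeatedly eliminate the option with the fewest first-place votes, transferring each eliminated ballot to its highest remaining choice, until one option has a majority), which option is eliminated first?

Round 1: Z 12, W 11, S 8, Q 7, Y 0. Y has the fewest and is eliminated.
Round 2: Z 12, W 11, S 8, Q 7. Q has the fewest and is eliminated.
Round 3: Z 19, W 11, S 8. S has the fewest and is eliminated.
Round 4: Z 27, W 11. Z has a majority.

Y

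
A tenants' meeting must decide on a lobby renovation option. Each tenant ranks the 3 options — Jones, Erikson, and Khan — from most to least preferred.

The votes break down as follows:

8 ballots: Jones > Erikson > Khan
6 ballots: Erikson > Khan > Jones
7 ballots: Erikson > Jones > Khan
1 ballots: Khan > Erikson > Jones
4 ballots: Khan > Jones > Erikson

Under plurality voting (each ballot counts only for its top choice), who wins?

First-place vote totals:
  Jones: 8
  Erikson: 13
  Khan: 5
Erikson has the most first-place votes.

Erikson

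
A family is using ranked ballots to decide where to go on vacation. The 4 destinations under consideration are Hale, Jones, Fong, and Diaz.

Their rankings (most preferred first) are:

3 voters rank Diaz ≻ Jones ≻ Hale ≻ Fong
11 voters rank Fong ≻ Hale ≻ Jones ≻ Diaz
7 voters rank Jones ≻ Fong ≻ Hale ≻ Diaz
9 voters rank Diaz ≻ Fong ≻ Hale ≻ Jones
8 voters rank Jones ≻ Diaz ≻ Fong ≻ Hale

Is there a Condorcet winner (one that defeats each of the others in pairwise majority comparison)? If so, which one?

None — there is no Condorcet winner

Head-to-head results (38 voters total):
Hale vs Jones: Hale wins 20–18.
Hale vs Fong: Fong wins 35–3.
Hale vs Diaz: Diaz wins 20–18.
Jones vs Fong: Fong wins 20–18.
Jones vs Diaz: Jones wins 26–12.
Fong vs Diaz: Diaz wins 20–18.
No candidate beats all others: Hale beats Jones beats Diaz beats Hale, a majority cycle.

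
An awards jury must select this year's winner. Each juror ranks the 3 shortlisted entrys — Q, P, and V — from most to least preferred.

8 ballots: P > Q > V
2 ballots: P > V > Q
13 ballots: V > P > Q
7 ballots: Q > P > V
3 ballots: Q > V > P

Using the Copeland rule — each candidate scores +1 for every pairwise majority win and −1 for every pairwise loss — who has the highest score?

Pairwise results:
  Q vs P: P wins 23–10.
  Q vs V: Q wins 18–15.
  P vs V: P wins 17–16.
Copeland scores (wins − losses):
  Q: 1 − 1 = 0
  P: 2 − 0 = 2
  V: 0 − 2 = -2
P has the best Copeland score.

P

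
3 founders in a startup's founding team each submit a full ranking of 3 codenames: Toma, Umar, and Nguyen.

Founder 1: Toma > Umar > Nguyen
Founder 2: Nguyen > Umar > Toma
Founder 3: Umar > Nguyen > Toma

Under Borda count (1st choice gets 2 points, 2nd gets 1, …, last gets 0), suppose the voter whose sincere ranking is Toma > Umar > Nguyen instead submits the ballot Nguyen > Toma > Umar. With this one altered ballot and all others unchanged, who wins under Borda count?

Nguyen

Borda totals with the altered ballot: Toma 1, Umar 3, Nguyen 5.
The switch changes the winner from Umar to Nguyen.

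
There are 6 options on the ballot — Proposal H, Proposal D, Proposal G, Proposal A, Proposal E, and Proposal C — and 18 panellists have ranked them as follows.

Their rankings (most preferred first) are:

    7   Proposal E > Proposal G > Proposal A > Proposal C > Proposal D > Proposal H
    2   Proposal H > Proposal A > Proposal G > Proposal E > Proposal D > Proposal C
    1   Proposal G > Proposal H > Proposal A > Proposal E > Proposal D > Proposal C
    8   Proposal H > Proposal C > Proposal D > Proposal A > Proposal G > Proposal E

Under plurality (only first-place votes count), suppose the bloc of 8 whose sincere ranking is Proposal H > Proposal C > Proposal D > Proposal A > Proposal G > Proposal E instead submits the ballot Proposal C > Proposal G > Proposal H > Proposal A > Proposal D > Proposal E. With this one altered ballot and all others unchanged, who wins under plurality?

Proposal C

First-place totals with the altered ballot: Proposal H 2, Proposal D 0, Proposal G 1, Proposal A 0, Proposal E 7, Proposal C 8.
The switch changes the winner from Proposal H to Proposal C.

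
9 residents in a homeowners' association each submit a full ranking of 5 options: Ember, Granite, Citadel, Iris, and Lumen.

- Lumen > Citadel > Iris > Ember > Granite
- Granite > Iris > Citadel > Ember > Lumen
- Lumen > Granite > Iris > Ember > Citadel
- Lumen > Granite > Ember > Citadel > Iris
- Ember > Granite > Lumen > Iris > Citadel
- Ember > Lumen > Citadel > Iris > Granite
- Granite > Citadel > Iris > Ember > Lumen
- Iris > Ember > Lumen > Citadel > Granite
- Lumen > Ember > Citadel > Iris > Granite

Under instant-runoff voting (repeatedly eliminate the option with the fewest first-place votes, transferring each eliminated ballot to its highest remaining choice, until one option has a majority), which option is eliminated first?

Round 1: Lumen 4, Ember 2, Granite 2, Iris 1, Citadel 0. Citadel has the fewest and is eliminated.
Round 2: Lumen 4, Ember 2, Granite 2, Iris 1. Iris has the fewest and is eliminated.
Round 3: Lumen 4, Ember 3, Granite 2. Granite has the fewest and is eliminated.
Round 4: Ember 5, Lumen 4. Ember has a majority.

Citadel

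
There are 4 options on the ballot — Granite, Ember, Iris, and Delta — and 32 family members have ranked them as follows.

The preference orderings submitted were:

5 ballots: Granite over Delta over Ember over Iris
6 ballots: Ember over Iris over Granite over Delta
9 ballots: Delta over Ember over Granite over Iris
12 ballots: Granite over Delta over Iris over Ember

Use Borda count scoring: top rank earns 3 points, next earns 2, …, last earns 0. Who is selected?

Borda scores:
  Granite: 5·3 + 6·1 + 9·1 + 12·3 = 66
  Ember: 5·1 + 6·3 + 9·2 + 12·0 = 41
  Iris: 5·0 + 6·2 + 9·0 + 12·1 = 24
  Delta: 5·2 + 6·0 + 9·3 + 12·2 = 61
Granite has the highest total.

Granite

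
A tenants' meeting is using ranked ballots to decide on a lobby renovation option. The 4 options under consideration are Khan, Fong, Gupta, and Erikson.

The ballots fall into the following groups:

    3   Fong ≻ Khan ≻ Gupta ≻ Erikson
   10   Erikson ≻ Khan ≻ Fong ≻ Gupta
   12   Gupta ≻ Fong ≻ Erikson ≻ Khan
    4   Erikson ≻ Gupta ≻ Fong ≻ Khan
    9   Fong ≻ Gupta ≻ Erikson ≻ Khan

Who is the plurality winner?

First-place vote totals:
  Khan: 0
  Fong: 12
  Gupta: 12
  Erikson: 14
Erikson has the most first-place votes.

Erikson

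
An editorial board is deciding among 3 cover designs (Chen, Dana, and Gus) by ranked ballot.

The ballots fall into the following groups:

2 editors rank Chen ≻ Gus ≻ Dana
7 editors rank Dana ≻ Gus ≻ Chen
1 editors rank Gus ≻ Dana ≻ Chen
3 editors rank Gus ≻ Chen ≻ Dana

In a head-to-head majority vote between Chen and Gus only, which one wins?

Ballots ranking Chen above Gus: 2.
Ballots ranking Gus above Chen: 7+1+3 = 11.
Gus wins the head-to-head, 11–2.

Gus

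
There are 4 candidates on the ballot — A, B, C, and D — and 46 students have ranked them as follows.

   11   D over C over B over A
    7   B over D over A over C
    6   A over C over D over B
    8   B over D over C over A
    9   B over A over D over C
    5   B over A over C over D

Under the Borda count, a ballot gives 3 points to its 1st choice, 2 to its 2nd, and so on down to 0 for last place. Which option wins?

Borda scores:
  A: 11·0 + 7·1 + 6·3 + 8·0 + 9·2 + 5·2 = 53
  B: 11·1 + 7·3 + 6·0 + 8·3 + 9·3 + 5·3 = 98
  C: 11·2 + 7·0 + 6·2 + 8·1 + 9·0 + 5·1 = 47
  D: 11·3 + 7·2 + 6·1 + 8·2 + 9·1 + 5·0 = 78
B has the highest total.

B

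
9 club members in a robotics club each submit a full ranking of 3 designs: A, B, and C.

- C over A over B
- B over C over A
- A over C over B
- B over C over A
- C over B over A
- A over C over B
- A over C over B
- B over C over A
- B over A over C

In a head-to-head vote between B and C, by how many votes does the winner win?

1

Ballots ranking B above C: 4.
Ballots ranking C above B: 5.
C wins 5–4, a margin of 1.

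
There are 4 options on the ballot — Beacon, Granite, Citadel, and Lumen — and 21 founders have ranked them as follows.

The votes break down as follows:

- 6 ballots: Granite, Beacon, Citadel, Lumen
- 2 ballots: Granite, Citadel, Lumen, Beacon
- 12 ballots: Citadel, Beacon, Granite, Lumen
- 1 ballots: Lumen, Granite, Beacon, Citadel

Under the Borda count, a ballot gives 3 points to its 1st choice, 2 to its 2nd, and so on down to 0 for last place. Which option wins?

Citadel

Borda scores:
  Beacon: 6·2 + 2·0 + 12·2 + 1 = 37
  Granite: 6·3 + 2·3 + 12·1 + 2 = 38
  Citadel: 6·1 + 2·2 + 12·3 + 0 = 46
  Lumen: 6·0 + 2·1 + 12·0 + 3 = 5
Citadel has the highest total.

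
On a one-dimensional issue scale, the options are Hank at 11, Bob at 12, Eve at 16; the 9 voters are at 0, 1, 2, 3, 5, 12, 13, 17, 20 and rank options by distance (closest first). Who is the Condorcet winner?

Hank

With single-peaked preferences on a line, the Condorcet winner is the candidate closest to the median voter.
The median voter (position 5) is closest to Hank at 11.
Check: Hank vs Bob — voters closer to Hank: 5 of 9.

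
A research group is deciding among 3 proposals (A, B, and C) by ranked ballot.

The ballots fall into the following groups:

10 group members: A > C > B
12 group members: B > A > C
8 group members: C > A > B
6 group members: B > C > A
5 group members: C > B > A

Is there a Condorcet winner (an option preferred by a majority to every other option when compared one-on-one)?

No

Head-to-head results (41 voters total):
A vs B: B wins 23–18.
A vs C: A wins 22–19.
B vs C: C wins 23–18.
No candidate beats all others: A beats C beats B beats A, a majority cycle.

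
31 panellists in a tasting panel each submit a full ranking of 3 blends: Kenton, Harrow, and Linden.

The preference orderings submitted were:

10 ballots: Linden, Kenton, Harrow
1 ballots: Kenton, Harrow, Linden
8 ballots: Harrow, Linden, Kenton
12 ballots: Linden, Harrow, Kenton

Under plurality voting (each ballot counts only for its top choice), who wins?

Linden

First-place vote totals:
  Kenton: 1
  Harrow: 8
  Linden: 22
Linden has the most first-place votes.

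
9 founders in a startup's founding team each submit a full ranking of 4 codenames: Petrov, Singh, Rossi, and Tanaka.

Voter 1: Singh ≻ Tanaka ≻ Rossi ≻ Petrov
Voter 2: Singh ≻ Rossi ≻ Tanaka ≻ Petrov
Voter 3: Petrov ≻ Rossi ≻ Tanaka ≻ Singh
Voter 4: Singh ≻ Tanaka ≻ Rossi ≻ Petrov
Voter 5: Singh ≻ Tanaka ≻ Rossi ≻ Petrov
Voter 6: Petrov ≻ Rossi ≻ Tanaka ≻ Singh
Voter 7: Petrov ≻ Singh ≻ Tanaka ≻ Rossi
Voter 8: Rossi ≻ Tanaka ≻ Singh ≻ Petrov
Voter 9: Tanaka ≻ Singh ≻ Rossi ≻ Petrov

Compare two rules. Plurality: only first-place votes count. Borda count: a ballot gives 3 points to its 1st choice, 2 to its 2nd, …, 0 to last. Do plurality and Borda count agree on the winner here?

Yes

Plurality first-place counts: Petrov 3, Singh 4, Rossi 1, Tanaka 1 → Singh.
Borda totals: Petrov 9, Singh 17, Rossi 13, Tanaka 15 → Singh.
The two rules agree on Singh.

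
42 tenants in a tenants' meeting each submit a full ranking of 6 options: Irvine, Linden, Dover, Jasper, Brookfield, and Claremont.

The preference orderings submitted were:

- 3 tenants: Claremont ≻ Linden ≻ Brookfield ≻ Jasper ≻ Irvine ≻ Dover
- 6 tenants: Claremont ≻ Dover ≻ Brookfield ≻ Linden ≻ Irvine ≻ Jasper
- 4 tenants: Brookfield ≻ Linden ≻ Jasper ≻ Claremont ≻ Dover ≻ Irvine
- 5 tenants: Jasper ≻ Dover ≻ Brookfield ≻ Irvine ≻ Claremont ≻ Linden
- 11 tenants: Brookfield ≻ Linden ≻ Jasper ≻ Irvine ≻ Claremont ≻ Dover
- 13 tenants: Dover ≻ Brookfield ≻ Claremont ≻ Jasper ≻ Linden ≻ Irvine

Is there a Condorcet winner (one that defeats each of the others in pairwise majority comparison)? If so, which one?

None — there is no Condorcet winner

Head-to-head results (42 voters total):
Irvine vs Linden: Linden wins 37–5.
Irvine vs Dover: Dover wins 28–14.
Irvine vs Jasper: Jasper wins 36–6.
Irvine vs Brookfield: Brookfield wins 42–0.
Irvine vs Claremont: Claremont wins 26–16.
Linden vs Dover: Dover wins 24–18.
Linden vs Jasper: Linden wins 24–18.
Linden vs Brookfield: Brookfield wins 39–3.
Linden vs Claremont: Claremont wins 27–15.
Dover vs Jasper: Jasper wins 23–19.
Dover vs Brookfield: Dover wins 24–18.
Dover vs Claremont: Claremont wins 24–18.
Jasper vs Brookfield: Brookfield wins 37–5.
Jasper vs Claremont: Claremont wins 22–20.
Brookfield vs Claremont: Brookfield wins 33–9.
No candidate beats all others: Linden beats Jasper beats Dover beats Linden, a majority cycle.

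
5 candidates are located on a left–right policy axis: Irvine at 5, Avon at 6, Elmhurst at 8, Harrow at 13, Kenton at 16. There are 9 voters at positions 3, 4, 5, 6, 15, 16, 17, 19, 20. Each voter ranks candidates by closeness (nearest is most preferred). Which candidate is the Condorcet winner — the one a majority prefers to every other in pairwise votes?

With single-peaked preferences on a line, the Condorcet winner is the candidate closest to the median voter.
The median voter (position 15) is closest to Kenton at 16.
Check: Kenton vs Harrow — voters closer to Kenton: 5 of 9.

Kenton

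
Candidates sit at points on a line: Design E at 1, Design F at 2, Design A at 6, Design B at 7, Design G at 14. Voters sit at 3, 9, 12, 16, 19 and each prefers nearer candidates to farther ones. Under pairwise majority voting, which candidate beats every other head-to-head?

With single-peaked preferences on a line, the Condorcet winner is the candidate closest to the median voter.
The median voter (position 12) is closest to Design G at 14.
Check: Design G vs Design B — voters closer to Design G: 3 of 5.

Design G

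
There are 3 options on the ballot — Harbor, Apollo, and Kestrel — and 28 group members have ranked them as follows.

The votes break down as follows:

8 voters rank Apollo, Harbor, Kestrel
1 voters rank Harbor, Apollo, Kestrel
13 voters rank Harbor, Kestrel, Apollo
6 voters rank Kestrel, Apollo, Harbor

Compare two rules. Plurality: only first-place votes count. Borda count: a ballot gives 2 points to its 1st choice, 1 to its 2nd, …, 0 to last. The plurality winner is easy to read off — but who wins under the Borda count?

Plurality first-place counts: Harbor 14, Apollo 8, Kestrel 6 → Harbor.
Borda totals: Harbor 36, Apollo 23, Kestrel 25 → Harbor.

Harbor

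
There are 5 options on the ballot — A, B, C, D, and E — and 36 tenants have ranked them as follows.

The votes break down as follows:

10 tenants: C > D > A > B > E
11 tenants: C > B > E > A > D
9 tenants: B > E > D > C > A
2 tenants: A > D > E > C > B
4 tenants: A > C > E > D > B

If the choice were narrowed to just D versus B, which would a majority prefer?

B

Ballots ranking D above B: 10+2+4 = 16.
Ballots ranking B above D: 11+9 = 20.
B wins the head-to-head, 20–16.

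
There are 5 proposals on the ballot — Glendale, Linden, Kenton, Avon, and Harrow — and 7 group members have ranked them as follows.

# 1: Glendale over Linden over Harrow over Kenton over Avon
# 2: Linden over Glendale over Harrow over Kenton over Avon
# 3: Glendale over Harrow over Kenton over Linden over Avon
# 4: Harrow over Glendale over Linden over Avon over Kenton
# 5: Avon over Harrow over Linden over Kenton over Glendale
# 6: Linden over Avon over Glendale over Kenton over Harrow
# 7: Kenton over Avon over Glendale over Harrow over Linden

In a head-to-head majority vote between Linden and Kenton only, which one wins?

Ballots ranking Linden above Kenton: 5.
Ballots ranking Kenton above Linden: 2.
Linden wins the head-to-head, 5–2.

Linden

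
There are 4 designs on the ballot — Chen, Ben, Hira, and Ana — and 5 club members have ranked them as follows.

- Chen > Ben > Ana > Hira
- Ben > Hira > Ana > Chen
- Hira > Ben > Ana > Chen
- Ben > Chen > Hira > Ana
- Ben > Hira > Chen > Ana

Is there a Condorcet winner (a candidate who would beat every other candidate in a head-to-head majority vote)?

Yes

Head-to-head results (5 voters total):
Chen vs Ben: Ben wins 4–1.
Chen vs Hira: Hira wins 3–2.
Chen vs Ana: Chen wins 3–2.
Ben vs Hira: Ben wins 4–1.
Ben vs Ana: Ben wins 5–0.
Hira vs Ana: Hira wins 4–1.
Ben beats each rival — Chen (4–1), Hira (4–1), Ana (5–0) — so Ben is the Condorcet winner.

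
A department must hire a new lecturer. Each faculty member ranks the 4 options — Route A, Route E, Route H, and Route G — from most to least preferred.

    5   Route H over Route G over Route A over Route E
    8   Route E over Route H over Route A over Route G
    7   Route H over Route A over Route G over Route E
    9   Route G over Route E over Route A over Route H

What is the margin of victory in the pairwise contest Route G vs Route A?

Ballots ranking Route G above Route A: 5+9 = 14.
Ballots ranking Route A above Route G: 8+7 = 15.
Route A wins 15–14, a margin of 1.

1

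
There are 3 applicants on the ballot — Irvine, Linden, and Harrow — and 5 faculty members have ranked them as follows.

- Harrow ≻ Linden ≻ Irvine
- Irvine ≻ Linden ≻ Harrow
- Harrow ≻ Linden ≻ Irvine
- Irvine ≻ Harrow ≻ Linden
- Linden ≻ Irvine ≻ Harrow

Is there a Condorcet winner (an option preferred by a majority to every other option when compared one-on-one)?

No

Head-to-head results (5 voters total):
Irvine vs Linden: Linden wins 3–2.
Irvine vs Harrow: Irvine wins 3–2.
Linden vs Harrow: Harrow wins 3–2.
No candidate beats all others: Irvine beats Harrow beats Linden beats Irvine, a majority cycle.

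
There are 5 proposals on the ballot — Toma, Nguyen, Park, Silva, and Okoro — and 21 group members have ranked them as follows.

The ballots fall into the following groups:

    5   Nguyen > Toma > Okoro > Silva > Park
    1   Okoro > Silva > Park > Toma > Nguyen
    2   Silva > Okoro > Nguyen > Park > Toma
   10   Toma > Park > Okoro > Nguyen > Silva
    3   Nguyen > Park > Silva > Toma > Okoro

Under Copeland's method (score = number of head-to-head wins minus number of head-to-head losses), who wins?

Toma

Pairwise results:
  Toma vs Nguyen: Toma wins 11–10.
  Toma vs Park: Toma wins 15–6.
  Toma vs Silva: Toma wins 15–6.
  Toma vs Okoro: Toma wins 18–3.
  Nguyen vs Park: Park wins 11–10.
  Nguyen vs Silva: Nguyen wins 18–3.
  Nguyen vs Okoro: Okoro wins 13–8.
  Park vs Silva: Park wins 13–8.
  Park vs Okoro: Park wins 13–8.
  Silva vs Okoro: Okoro wins 16–5.
Copeland scores (wins − losses):
  Toma: 4 − 0 = 4
  Nguyen: 1 − 3 = -2
  Park: 3 − 1 = 2
  Silva: 0 − 4 = -4
  Okoro: 2 − 2 = 0
Toma has the best Copeland score.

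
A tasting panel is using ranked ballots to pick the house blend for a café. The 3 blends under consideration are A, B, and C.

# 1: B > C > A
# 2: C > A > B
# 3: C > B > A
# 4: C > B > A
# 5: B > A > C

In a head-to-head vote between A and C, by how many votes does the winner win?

3

Ballots ranking A above C: 1.
Ballots ranking C above A: 4.
C wins 4–1, a margin of 3.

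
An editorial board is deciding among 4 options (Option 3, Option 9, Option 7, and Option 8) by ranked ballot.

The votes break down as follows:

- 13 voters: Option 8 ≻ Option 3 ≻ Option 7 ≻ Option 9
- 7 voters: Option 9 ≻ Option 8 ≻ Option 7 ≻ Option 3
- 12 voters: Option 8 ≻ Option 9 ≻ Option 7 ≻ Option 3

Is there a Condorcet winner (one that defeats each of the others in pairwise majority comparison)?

Head-to-head results (32 voters total):
Option 3 vs Option 9: Option 9 wins 19–13.
Option 3 vs Option 7: Option 7 wins 19–13.
Option 3 vs Option 8: Option 8 wins 32–0.
Option 9 vs Option 7: Option 9 wins 19–13.
Option 9 vs Option 8: Option 8 wins 25–7.
Option 7 vs Option 8: Option 8 wins 32–0.
Option 8 beats each rival — Option 3 (32–0), Option 9 (25–7), Option 7 (32–0) — so Option 8 is the Condorcet winner.

Yes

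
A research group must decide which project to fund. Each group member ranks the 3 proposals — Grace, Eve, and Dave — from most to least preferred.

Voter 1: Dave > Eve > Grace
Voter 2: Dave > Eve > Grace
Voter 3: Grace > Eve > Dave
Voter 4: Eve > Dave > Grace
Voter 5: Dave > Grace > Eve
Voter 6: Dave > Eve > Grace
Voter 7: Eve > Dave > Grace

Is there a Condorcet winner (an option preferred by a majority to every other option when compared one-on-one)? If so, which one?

Dave

Head-to-head results (7 voters total):
Grace vs Eve: Eve wins 5–2.
Grace vs Dave: Dave wins 6–1.
Eve vs Dave: Dave wins 4–3.
Dave beats each rival — Grace (6–1), Eve (4–3) — so Dave is the Condorcet winner.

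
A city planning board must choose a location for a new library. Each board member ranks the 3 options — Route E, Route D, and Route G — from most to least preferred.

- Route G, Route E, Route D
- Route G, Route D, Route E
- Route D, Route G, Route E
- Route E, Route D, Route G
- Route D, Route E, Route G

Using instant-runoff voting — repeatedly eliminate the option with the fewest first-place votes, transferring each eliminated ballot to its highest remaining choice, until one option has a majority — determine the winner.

Route D

Round 1: Route D 2, Route G 2, Route E 1. Route E has the fewest and is eliminated.
Round 2: Route D 3, Route G 2. Route D has a majority.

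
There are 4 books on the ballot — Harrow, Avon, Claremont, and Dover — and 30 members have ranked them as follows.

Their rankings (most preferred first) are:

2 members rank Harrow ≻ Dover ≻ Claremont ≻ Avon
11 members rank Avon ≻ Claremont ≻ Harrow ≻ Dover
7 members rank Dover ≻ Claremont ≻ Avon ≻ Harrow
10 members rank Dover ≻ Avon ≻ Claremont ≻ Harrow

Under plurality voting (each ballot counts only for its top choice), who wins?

First-place vote totals:
  Harrow: 2
  Avon: 11
  Claremont: 0
  Dover: 17
Dover has the most first-place votes.

Dover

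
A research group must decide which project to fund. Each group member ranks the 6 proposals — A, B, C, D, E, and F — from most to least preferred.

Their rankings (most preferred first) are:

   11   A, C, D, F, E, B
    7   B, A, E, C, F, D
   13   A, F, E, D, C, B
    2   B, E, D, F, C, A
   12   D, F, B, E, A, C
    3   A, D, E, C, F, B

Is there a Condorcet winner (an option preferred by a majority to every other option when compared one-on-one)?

Yes

Head-to-head results (48 voters total):
A vs B: A wins 27–21.
A vs C: A wins 46–2.
A vs D: A wins 34–14.
A vs E: A wins 34–14.
A vs F: A wins 34–14.
B vs C: C wins 27–21.
B vs D: D wins 39–9.
B vs E: E wins 27–21.
B vs F: F wins 39–9.
C vs D: D wins 30–18.
C vs E: E wins 37–11.
C vs F: F wins 27–21.
D vs E: D wins 26–22.
D vs F: D wins 28–20.
E vs F: F wins 36–12.
A beats each rival — B (27–21), C (46–2), D (34–14), E (34–14), F (34–14) — so A is the Condorcet winner.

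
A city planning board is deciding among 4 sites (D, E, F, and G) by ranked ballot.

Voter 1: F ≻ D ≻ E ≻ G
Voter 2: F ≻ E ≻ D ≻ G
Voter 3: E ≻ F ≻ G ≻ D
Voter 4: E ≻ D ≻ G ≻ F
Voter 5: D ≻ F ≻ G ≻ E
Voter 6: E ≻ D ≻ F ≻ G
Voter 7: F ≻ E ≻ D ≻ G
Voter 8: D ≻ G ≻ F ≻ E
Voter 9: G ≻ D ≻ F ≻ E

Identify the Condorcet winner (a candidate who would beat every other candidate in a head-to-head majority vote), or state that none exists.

None — there is no Condorcet winner

Head-to-head results (9 voters total):
D vs E: E wins 5–4.
D vs F: D wins 5–4.
D vs G: D wins 7–2.
E vs F: F wins 6–3.
E vs G: E wins 6–3.
F vs G: F wins 6–3.
No candidate beats all others: D beats F beats E beats D, a majority cycle.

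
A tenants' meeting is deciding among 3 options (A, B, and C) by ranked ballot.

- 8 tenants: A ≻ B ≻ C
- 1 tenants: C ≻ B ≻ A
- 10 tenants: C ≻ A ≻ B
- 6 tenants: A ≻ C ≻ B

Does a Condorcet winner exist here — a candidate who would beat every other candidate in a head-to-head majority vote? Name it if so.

Head-to-head results (25 voters total):
A vs B: A wins 24–1.
A vs C: A wins 14–11.
B vs C: C wins 17–8.
A beats each rival — B (24–1), C (14–11) — so A is the Condorcet winner.

A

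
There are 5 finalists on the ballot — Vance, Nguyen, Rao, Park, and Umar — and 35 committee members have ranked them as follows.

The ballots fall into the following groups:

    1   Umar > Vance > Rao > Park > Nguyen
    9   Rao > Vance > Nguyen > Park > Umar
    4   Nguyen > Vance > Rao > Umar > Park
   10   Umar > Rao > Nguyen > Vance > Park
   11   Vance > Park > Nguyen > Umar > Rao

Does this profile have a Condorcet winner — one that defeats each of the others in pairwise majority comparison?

Head-to-head results (35 voters total):
Vance vs Nguyen: Vance wins 21–14.
Vance vs Rao: Rao wins 19–16.
Vance vs Park: Vance wins 35–0.
Vance vs Umar: Vance wins 24–11.
Nguyen vs Rao: Rao wins 20–15.
Nguyen vs Park: Nguyen wins 23–12.
Nguyen vs Umar: Nguyen wins 24–11.
Rao vs Park: Rao wins 24–11.
Rao vs Umar: Umar wins 22–13.
Park vs Umar: Park wins 20–15.
No candidate beats all others: Vance beats Umar beats Rao beats Vance, a majority cycle.

No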